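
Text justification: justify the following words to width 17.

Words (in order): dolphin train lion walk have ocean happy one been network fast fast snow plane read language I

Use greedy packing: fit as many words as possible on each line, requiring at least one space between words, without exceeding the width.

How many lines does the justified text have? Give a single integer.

Answer: 6

Derivation:
Line 1: ['dolphin', 'train'] (min_width=13, slack=4)
Line 2: ['lion', 'walk', 'have'] (min_width=14, slack=3)
Line 3: ['ocean', 'happy', 'one'] (min_width=15, slack=2)
Line 4: ['been', 'network', 'fast'] (min_width=17, slack=0)
Line 5: ['fast', 'snow', 'plane'] (min_width=15, slack=2)
Line 6: ['read', 'language', 'I'] (min_width=15, slack=2)
Total lines: 6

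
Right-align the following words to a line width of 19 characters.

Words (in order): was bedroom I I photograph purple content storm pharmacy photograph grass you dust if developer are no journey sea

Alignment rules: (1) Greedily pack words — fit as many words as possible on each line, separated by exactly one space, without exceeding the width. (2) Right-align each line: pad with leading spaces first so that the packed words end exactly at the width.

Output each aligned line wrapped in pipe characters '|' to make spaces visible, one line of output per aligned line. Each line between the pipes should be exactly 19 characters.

Answer: |    was bedroom I I|
|  photograph purple|
|      content storm|
|pharmacy photograph|
|  grass you dust if|
|   developer are no|
|        journey sea|

Derivation:
Line 1: ['was', 'bedroom', 'I', 'I'] (min_width=15, slack=4)
Line 2: ['photograph', 'purple'] (min_width=17, slack=2)
Line 3: ['content', 'storm'] (min_width=13, slack=6)
Line 4: ['pharmacy', 'photograph'] (min_width=19, slack=0)
Line 5: ['grass', 'you', 'dust', 'if'] (min_width=17, slack=2)
Line 6: ['developer', 'are', 'no'] (min_width=16, slack=3)
Line 7: ['journey', 'sea'] (min_width=11, slack=8)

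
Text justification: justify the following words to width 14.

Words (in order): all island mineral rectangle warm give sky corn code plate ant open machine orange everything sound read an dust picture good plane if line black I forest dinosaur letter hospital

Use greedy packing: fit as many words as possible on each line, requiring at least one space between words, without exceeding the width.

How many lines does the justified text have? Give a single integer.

Line 1: ['all', 'island'] (min_width=10, slack=4)
Line 2: ['mineral'] (min_width=7, slack=7)
Line 3: ['rectangle', 'warm'] (min_width=14, slack=0)
Line 4: ['give', 'sky', 'corn'] (min_width=13, slack=1)
Line 5: ['code', 'plate', 'ant'] (min_width=14, slack=0)
Line 6: ['open', 'machine'] (min_width=12, slack=2)
Line 7: ['orange'] (min_width=6, slack=8)
Line 8: ['everything'] (min_width=10, slack=4)
Line 9: ['sound', 'read', 'an'] (min_width=13, slack=1)
Line 10: ['dust', 'picture'] (min_width=12, slack=2)
Line 11: ['good', 'plane', 'if'] (min_width=13, slack=1)
Line 12: ['line', 'black', 'I'] (min_width=12, slack=2)
Line 13: ['forest'] (min_width=6, slack=8)
Line 14: ['dinosaur'] (min_width=8, slack=6)
Line 15: ['letter'] (min_width=6, slack=8)
Line 16: ['hospital'] (min_width=8, slack=6)
Total lines: 16

Answer: 16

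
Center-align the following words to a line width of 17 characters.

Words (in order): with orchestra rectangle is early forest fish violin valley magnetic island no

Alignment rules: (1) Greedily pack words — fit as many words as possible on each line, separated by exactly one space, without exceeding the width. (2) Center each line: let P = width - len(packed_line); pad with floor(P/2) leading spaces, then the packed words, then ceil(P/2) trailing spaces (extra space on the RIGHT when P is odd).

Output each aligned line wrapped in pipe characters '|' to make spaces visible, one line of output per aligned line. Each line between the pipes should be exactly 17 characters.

Answer: | with orchestra  |
|  rectangle is   |
|early forest fish|
|  violin valley  |
| magnetic island |
|       no        |

Derivation:
Line 1: ['with', 'orchestra'] (min_width=14, slack=3)
Line 2: ['rectangle', 'is'] (min_width=12, slack=5)
Line 3: ['early', 'forest', 'fish'] (min_width=17, slack=0)
Line 4: ['violin', 'valley'] (min_width=13, slack=4)
Line 5: ['magnetic', 'island'] (min_width=15, slack=2)
Line 6: ['no'] (min_width=2, slack=15)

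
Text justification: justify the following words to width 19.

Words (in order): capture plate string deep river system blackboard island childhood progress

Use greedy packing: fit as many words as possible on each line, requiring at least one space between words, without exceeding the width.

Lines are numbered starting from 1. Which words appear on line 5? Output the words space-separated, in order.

Line 1: ['capture', 'plate'] (min_width=13, slack=6)
Line 2: ['string', 'deep', 'river'] (min_width=17, slack=2)
Line 3: ['system', 'blackboard'] (min_width=17, slack=2)
Line 4: ['island', 'childhood'] (min_width=16, slack=3)
Line 5: ['progress'] (min_width=8, slack=11)

Answer: progress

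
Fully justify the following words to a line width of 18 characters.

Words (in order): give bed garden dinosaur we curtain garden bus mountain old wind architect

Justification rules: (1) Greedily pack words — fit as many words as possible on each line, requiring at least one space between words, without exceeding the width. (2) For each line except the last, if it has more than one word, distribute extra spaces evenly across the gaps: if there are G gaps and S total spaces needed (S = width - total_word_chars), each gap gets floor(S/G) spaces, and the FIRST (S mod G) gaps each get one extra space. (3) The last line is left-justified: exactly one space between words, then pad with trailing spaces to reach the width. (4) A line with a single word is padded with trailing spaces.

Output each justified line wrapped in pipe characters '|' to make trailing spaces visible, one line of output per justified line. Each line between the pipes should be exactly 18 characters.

Line 1: ['give', 'bed', 'garden'] (min_width=15, slack=3)
Line 2: ['dinosaur', 'we'] (min_width=11, slack=7)
Line 3: ['curtain', 'garden', 'bus'] (min_width=18, slack=0)
Line 4: ['mountain', 'old', 'wind'] (min_width=17, slack=1)
Line 5: ['architect'] (min_width=9, slack=9)

Answer: |give   bed  garden|
|dinosaur        we|
|curtain garden bus|
|mountain  old wind|
|architect         |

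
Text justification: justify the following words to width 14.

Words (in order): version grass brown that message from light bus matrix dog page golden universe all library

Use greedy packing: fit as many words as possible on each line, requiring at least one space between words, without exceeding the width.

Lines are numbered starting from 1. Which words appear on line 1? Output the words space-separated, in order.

Line 1: ['version', 'grass'] (min_width=13, slack=1)
Line 2: ['brown', 'that'] (min_width=10, slack=4)
Line 3: ['message', 'from'] (min_width=12, slack=2)
Line 4: ['light', 'bus'] (min_width=9, slack=5)
Line 5: ['matrix', 'dog'] (min_width=10, slack=4)
Line 6: ['page', 'golden'] (min_width=11, slack=3)
Line 7: ['universe', 'all'] (min_width=12, slack=2)
Line 8: ['library'] (min_width=7, slack=7)

Answer: version grass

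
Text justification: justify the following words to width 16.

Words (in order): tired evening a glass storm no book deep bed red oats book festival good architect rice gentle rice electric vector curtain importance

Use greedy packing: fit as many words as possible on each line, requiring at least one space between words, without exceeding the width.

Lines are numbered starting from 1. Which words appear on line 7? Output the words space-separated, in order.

Answer: gentle rice

Derivation:
Line 1: ['tired', 'evening', 'a'] (min_width=15, slack=1)
Line 2: ['glass', 'storm', 'no'] (min_width=14, slack=2)
Line 3: ['book', 'deep', 'bed'] (min_width=13, slack=3)
Line 4: ['red', 'oats', 'book'] (min_width=13, slack=3)
Line 5: ['festival', 'good'] (min_width=13, slack=3)
Line 6: ['architect', 'rice'] (min_width=14, slack=2)
Line 7: ['gentle', 'rice'] (min_width=11, slack=5)
Line 8: ['electric', 'vector'] (min_width=15, slack=1)
Line 9: ['curtain'] (min_width=7, slack=9)
Line 10: ['importance'] (min_width=10, slack=6)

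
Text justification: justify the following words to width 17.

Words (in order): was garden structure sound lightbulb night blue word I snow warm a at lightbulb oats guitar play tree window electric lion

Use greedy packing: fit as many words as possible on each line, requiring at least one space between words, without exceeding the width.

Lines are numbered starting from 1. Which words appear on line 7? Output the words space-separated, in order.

Line 1: ['was', 'garden'] (min_width=10, slack=7)
Line 2: ['structure', 'sound'] (min_width=15, slack=2)
Line 3: ['lightbulb', 'night'] (min_width=15, slack=2)
Line 4: ['blue', 'word', 'I', 'snow'] (min_width=16, slack=1)
Line 5: ['warm', 'a', 'at'] (min_width=9, slack=8)
Line 6: ['lightbulb', 'oats'] (min_width=14, slack=3)
Line 7: ['guitar', 'play', 'tree'] (min_width=16, slack=1)
Line 8: ['window', 'electric'] (min_width=15, slack=2)
Line 9: ['lion'] (min_width=4, slack=13)

Answer: guitar play tree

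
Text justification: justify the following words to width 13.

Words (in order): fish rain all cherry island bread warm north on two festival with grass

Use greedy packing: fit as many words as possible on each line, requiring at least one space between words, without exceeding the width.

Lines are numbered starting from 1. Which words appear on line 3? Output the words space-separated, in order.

Line 1: ['fish', 'rain', 'all'] (min_width=13, slack=0)
Line 2: ['cherry', 'island'] (min_width=13, slack=0)
Line 3: ['bread', 'warm'] (min_width=10, slack=3)
Line 4: ['north', 'on', 'two'] (min_width=12, slack=1)
Line 5: ['festival', 'with'] (min_width=13, slack=0)
Line 6: ['grass'] (min_width=5, slack=8)

Answer: bread warm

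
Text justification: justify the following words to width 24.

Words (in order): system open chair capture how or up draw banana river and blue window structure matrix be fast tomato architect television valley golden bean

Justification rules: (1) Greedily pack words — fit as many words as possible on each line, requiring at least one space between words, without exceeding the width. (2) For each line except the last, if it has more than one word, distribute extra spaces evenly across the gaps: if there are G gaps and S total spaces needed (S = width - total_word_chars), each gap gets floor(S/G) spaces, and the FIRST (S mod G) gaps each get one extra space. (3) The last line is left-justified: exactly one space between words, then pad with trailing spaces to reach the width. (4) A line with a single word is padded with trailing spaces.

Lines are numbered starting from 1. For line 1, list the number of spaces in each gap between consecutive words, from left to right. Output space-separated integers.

Line 1: ['system', 'open', 'chair'] (min_width=17, slack=7)
Line 2: ['capture', 'how', 'or', 'up', 'draw'] (min_width=22, slack=2)
Line 3: ['banana', 'river', 'and', 'blue'] (min_width=21, slack=3)
Line 4: ['window', 'structure', 'matrix'] (min_width=23, slack=1)
Line 5: ['be', 'fast', 'tomato', 'architect'] (min_width=24, slack=0)
Line 6: ['television', 'valley', 'golden'] (min_width=24, slack=0)
Line 7: ['bean'] (min_width=4, slack=20)

Answer: 5 4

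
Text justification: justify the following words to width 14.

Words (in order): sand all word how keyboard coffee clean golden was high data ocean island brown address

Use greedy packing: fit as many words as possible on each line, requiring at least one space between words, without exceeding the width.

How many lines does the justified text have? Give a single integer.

Answer: 7

Derivation:
Line 1: ['sand', 'all', 'word'] (min_width=13, slack=1)
Line 2: ['how', 'keyboard'] (min_width=12, slack=2)
Line 3: ['coffee', 'clean'] (min_width=12, slack=2)
Line 4: ['golden', 'was'] (min_width=10, slack=4)
Line 5: ['high', 'data'] (min_width=9, slack=5)
Line 6: ['ocean', 'island'] (min_width=12, slack=2)
Line 7: ['brown', 'address'] (min_width=13, slack=1)
Total lines: 7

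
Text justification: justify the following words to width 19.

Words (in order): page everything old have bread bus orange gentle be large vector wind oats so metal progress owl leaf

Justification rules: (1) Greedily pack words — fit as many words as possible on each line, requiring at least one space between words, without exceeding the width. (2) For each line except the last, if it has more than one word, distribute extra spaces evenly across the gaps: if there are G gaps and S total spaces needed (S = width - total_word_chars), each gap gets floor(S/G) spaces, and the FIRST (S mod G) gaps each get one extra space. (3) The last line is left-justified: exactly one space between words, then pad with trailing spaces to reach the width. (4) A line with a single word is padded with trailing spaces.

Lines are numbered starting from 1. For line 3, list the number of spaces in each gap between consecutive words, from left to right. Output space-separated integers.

Answer: 3 2

Derivation:
Line 1: ['page', 'everything', 'old'] (min_width=19, slack=0)
Line 2: ['have', 'bread', 'bus'] (min_width=14, slack=5)
Line 3: ['orange', 'gentle', 'be'] (min_width=16, slack=3)
Line 4: ['large', 'vector', 'wind'] (min_width=17, slack=2)
Line 5: ['oats', 'so', 'metal'] (min_width=13, slack=6)
Line 6: ['progress', 'owl', 'leaf'] (min_width=17, slack=2)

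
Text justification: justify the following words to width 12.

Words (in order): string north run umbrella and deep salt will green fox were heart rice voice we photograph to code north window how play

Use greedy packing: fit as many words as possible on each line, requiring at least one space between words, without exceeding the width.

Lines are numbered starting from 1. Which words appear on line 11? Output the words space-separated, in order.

Answer: north window

Derivation:
Line 1: ['string', 'north'] (min_width=12, slack=0)
Line 2: ['run', 'umbrella'] (min_width=12, slack=0)
Line 3: ['and', 'deep'] (min_width=8, slack=4)
Line 4: ['salt', 'will'] (min_width=9, slack=3)
Line 5: ['green', 'fox'] (min_width=9, slack=3)
Line 6: ['were', 'heart'] (min_width=10, slack=2)
Line 7: ['rice', 'voice'] (min_width=10, slack=2)
Line 8: ['we'] (min_width=2, slack=10)
Line 9: ['photograph'] (min_width=10, slack=2)
Line 10: ['to', 'code'] (min_width=7, slack=5)
Line 11: ['north', 'window'] (min_width=12, slack=0)
Line 12: ['how', 'play'] (min_width=8, slack=4)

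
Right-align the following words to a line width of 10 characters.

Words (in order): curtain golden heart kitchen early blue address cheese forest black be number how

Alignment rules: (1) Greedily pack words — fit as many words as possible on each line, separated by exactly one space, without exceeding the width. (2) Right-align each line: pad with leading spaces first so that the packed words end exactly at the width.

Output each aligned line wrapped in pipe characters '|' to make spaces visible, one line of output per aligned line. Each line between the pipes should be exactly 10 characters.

Answer: |   curtain|
|    golden|
|     heart|
|   kitchen|
|early blue|
|   address|
|    cheese|
|    forest|
|  black be|
|number how|

Derivation:
Line 1: ['curtain'] (min_width=7, slack=3)
Line 2: ['golden'] (min_width=6, slack=4)
Line 3: ['heart'] (min_width=5, slack=5)
Line 4: ['kitchen'] (min_width=7, slack=3)
Line 5: ['early', 'blue'] (min_width=10, slack=0)
Line 6: ['address'] (min_width=7, slack=3)
Line 7: ['cheese'] (min_width=6, slack=4)
Line 8: ['forest'] (min_width=6, slack=4)
Line 9: ['black', 'be'] (min_width=8, slack=2)
Line 10: ['number', 'how'] (min_width=10, slack=0)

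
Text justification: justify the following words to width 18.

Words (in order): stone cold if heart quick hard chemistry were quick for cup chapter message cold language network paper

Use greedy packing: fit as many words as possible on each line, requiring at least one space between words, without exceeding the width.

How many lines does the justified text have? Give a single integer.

Answer: 7

Derivation:
Line 1: ['stone', 'cold', 'if'] (min_width=13, slack=5)
Line 2: ['heart', 'quick', 'hard'] (min_width=16, slack=2)
Line 3: ['chemistry', 'were'] (min_width=14, slack=4)
Line 4: ['quick', 'for', 'cup'] (min_width=13, slack=5)
Line 5: ['chapter', 'message'] (min_width=15, slack=3)
Line 6: ['cold', 'language'] (min_width=13, slack=5)
Line 7: ['network', 'paper'] (min_width=13, slack=5)
Total lines: 7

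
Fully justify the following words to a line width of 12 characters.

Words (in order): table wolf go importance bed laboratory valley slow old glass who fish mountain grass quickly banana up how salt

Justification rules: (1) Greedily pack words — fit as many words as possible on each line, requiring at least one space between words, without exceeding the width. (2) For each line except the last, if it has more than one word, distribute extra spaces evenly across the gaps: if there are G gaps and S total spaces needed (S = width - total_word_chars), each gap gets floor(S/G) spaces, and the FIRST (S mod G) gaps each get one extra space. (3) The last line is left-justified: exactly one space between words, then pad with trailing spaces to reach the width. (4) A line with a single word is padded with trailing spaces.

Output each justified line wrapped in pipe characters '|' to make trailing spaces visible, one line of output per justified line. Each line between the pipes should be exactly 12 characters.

Line 1: ['table', 'wolf'] (min_width=10, slack=2)
Line 2: ['go'] (min_width=2, slack=10)
Line 3: ['importance'] (min_width=10, slack=2)
Line 4: ['bed'] (min_width=3, slack=9)
Line 5: ['laboratory'] (min_width=10, slack=2)
Line 6: ['valley', 'slow'] (min_width=11, slack=1)
Line 7: ['old', 'glass'] (min_width=9, slack=3)
Line 8: ['who', 'fish'] (min_width=8, slack=4)
Line 9: ['mountain'] (min_width=8, slack=4)
Line 10: ['grass'] (min_width=5, slack=7)
Line 11: ['quickly'] (min_width=7, slack=5)
Line 12: ['banana', 'up'] (min_width=9, slack=3)
Line 13: ['how', 'salt'] (min_width=8, slack=4)

Answer: |table   wolf|
|go          |
|importance  |
|bed         |
|laboratory  |
|valley  slow|
|old    glass|
|who     fish|
|mountain    |
|grass       |
|quickly     |
|banana    up|
|how salt    |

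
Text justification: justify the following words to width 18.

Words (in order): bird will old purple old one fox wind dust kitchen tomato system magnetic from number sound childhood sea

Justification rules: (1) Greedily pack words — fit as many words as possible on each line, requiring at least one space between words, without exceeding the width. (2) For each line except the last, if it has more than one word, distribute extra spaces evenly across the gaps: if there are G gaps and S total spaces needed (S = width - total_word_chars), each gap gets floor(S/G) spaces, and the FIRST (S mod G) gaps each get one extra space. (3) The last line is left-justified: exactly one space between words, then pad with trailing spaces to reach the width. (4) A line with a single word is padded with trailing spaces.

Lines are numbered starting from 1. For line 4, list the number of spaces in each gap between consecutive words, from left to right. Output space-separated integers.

Answer: 6

Derivation:
Line 1: ['bird', 'will', 'old'] (min_width=13, slack=5)
Line 2: ['purple', 'old', 'one', 'fox'] (min_width=18, slack=0)
Line 3: ['wind', 'dust', 'kitchen'] (min_width=17, slack=1)
Line 4: ['tomato', 'system'] (min_width=13, slack=5)
Line 5: ['magnetic', 'from'] (min_width=13, slack=5)
Line 6: ['number', 'sound'] (min_width=12, slack=6)
Line 7: ['childhood', 'sea'] (min_width=13, slack=5)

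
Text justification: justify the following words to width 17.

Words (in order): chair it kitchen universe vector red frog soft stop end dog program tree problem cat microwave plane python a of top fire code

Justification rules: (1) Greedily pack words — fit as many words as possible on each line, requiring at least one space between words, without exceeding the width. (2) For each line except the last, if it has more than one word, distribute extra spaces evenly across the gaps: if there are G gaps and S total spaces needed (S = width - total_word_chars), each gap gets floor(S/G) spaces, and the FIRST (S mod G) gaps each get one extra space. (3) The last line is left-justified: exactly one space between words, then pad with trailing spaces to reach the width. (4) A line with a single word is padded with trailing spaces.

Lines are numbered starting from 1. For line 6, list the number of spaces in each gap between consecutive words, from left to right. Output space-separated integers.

Line 1: ['chair', 'it', 'kitchen'] (min_width=16, slack=1)
Line 2: ['universe', 'vector'] (min_width=15, slack=2)
Line 3: ['red', 'frog', 'soft'] (min_width=13, slack=4)
Line 4: ['stop', 'end', 'dog'] (min_width=12, slack=5)
Line 5: ['program', 'tree'] (min_width=12, slack=5)
Line 6: ['problem', 'cat'] (min_width=11, slack=6)
Line 7: ['microwave', 'plane'] (min_width=15, slack=2)
Line 8: ['python', 'a', 'of', 'top'] (min_width=15, slack=2)
Line 9: ['fire', 'code'] (min_width=9, slack=8)

Answer: 7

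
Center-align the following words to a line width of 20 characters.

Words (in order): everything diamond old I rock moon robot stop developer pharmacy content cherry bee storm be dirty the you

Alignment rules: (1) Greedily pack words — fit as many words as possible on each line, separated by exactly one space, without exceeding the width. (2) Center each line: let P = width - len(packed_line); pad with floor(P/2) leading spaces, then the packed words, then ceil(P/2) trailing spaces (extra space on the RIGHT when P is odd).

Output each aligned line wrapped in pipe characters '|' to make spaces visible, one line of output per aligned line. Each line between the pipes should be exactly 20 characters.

Line 1: ['everything', 'diamond'] (min_width=18, slack=2)
Line 2: ['old', 'I', 'rock', 'moon'] (min_width=15, slack=5)
Line 3: ['robot', 'stop', 'developer'] (min_width=20, slack=0)
Line 4: ['pharmacy', 'content'] (min_width=16, slack=4)
Line 5: ['cherry', 'bee', 'storm', 'be'] (min_width=19, slack=1)
Line 6: ['dirty', 'the', 'you'] (min_width=13, slack=7)

Answer: | everything diamond |
|  old I rock moon   |
|robot stop developer|
|  pharmacy content  |
|cherry bee storm be |
|   dirty the you    |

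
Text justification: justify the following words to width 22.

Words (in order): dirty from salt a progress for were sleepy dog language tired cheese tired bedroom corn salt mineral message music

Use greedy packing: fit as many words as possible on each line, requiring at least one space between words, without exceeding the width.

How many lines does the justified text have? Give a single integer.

Line 1: ['dirty', 'from', 'salt', 'a'] (min_width=17, slack=5)
Line 2: ['progress', 'for', 'were'] (min_width=17, slack=5)
Line 3: ['sleepy', 'dog', 'language'] (min_width=19, slack=3)
Line 4: ['tired', 'cheese', 'tired'] (min_width=18, slack=4)
Line 5: ['bedroom', 'corn', 'salt'] (min_width=17, slack=5)
Line 6: ['mineral', 'message', 'music'] (min_width=21, slack=1)
Total lines: 6

Answer: 6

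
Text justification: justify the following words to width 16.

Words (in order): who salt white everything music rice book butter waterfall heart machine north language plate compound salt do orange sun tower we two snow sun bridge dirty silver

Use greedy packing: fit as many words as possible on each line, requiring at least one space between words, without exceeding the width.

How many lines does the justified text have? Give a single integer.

Line 1: ['who', 'salt', 'white'] (min_width=14, slack=2)
Line 2: ['everything', 'music'] (min_width=16, slack=0)
Line 3: ['rice', 'book', 'butter'] (min_width=16, slack=0)
Line 4: ['waterfall', 'heart'] (min_width=15, slack=1)
Line 5: ['machine', 'north'] (min_width=13, slack=3)
Line 6: ['language', 'plate'] (min_width=14, slack=2)
Line 7: ['compound', 'salt', 'do'] (min_width=16, slack=0)
Line 8: ['orange', 'sun', 'tower'] (min_width=16, slack=0)
Line 9: ['we', 'two', 'snow', 'sun'] (min_width=15, slack=1)
Line 10: ['bridge', 'dirty'] (min_width=12, slack=4)
Line 11: ['silver'] (min_width=6, slack=10)
Total lines: 11

Answer: 11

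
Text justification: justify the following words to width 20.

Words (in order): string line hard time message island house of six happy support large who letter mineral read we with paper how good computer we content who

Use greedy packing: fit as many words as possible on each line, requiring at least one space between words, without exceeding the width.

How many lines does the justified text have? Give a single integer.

Line 1: ['string', 'line', 'hard'] (min_width=16, slack=4)
Line 2: ['time', 'message', 'island'] (min_width=19, slack=1)
Line 3: ['house', 'of', 'six', 'happy'] (min_width=18, slack=2)
Line 4: ['support', 'large', 'who'] (min_width=17, slack=3)
Line 5: ['letter', 'mineral', 'read'] (min_width=19, slack=1)
Line 6: ['we', 'with', 'paper', 'how'] (min_width=17, slack=3)
Line 7: ['good', 'computer', 'we'] (min_width=16, slack=4)
Line 8: ['content', 'who'] (min_width=11, slack=9)
Total lines: 8

Answer: 8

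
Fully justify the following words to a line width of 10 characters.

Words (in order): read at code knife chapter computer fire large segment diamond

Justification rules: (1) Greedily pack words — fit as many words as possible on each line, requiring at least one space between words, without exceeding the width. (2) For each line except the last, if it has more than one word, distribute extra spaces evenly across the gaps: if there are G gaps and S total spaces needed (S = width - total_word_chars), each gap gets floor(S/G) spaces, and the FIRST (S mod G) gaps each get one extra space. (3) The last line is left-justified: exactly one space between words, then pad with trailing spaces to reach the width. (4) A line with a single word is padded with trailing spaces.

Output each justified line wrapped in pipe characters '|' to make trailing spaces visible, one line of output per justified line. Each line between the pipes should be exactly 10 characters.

Answer: |read    at|
|code knife|
|chapter   |
|computer  |
|fire large|
|segment   |
|diamond   |

Derivation:
Line 1: ['read', 'at'] (min_width=7, slack=3)
Line 2: ['code', 'knife'] (min_width=10, slack=0)
Line 3: ['chapter'] (min_width=7, slack=3)
Line 4: ['computer'] (min_width=8, slack=2)
Line 5: ['fire', 'large'] (min_width=10, slack=0)
Line 6: ['segment'] (min_width=7, slack=3)
Line 7: ['diamond'] (min_width=7, slack=3)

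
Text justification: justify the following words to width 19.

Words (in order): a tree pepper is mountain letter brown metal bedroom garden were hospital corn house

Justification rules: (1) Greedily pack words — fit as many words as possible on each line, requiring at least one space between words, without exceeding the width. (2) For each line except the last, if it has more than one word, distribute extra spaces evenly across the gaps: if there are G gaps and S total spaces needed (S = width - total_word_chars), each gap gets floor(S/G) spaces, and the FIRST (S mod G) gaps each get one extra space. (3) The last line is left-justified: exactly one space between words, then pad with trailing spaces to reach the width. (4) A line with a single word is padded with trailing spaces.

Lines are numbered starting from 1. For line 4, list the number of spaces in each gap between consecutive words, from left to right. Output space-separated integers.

Answer: 9

Derivation:
Line 1: ['a', 'tree', 'pepper', 'is'] (min_width=16, slack=3)
Line 2: ['mountain', 'letter'] (min_width=15, slack=4)
Line 3: ['brown', 'metal', 'bedroom'] (min_width=19, slack=0)
Line 4: ['garden', 'were'] (min_width=11, slack=8)
Line 5: ['hospital', 'corn', 'house'] (min_width=19, slack=0)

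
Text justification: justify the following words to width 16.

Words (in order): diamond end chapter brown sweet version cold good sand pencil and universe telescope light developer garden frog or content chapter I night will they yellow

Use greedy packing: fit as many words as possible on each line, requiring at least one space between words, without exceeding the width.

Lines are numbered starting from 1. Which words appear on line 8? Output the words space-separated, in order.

Line 1: ['diamond', 'end'] (min_width=11, slack=5)
Line 2: ['chapter', 'brown'] (min_width=13, slack=3)
Line 3: ['sweet', 'version'] (min_width=13, slack=3)
Line 4: ['cold', 'good', 'sand'] (min_width=14, slack=2)
Line 5: ['pencil', 'and'] (min_width=10, slack=6)
Line 6: ['universe'] (min_width=8, slack=8)
Line 7: ['telescope', 'light'] (min_width=15, slack=1)
Line 8: ['developer', 'garden'] (min_width=16, slack=0)
Line 9: ['frog', 'or', 'content'] (min_width=15, slack=1)
Line 10: ['chapter', 'I', 'night'] (min_width=15, slack=1)
Line 11: ['will', 'they', 'yellow'] (min_width=16, slack=0)

Answer: developer garden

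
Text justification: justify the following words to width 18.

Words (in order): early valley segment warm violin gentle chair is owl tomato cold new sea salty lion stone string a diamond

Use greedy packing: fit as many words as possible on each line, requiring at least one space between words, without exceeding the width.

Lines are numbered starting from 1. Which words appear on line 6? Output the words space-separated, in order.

Answer: sea salty lion

Derivation:
Line 1: ['early', 'valley'] (min_width=12, slack=6)
Line 2: ['segment', 'warm'] (min_width=12, slack=6)
Line 3: ['violin', 'gentle'] (min_width=13, slack=5)
Line 4: ['chair', 'is', 'owl'] (min_width=12, slack=6)
Line 5: ['tomato', 'cold', 'new'] (min_width=15, slack=3)
Line 6: ['sea', 'salty', 'lion'] (min_width=14, slack=4)
Line 7: ['stone', 'string', 'a'] (min_width=14, slack=4)
Line 8: ['diamond'] (min_width=7, slack=11)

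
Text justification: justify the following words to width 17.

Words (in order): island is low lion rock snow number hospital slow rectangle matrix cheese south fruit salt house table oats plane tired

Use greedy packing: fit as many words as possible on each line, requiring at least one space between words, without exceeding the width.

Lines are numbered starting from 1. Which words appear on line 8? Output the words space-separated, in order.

Line 1: ['island', 'is', 'low'] (min_width=13, slack=4)
Line 2: ['lion', 'rock', 'snow'] (min_width=14, slack=3)
Line 3: ['number', 'hospital'] (min_width=15, slack=2)
Line 4: ['slow', 'rectangle'] (min_width=14, slack=3)
Line 5: ['matrix', 'cheese'] (min_width=13, slack=4)
Line 6: ['south', 'fruit', 'salt'] (min_width=16, slack=1)
Line 7: ['house', 'table', 'oats'] (min_width=16, slack=1)
Line 8: ['plane', 'tired'] (min_width=11, slack=6)

Answer: plane tired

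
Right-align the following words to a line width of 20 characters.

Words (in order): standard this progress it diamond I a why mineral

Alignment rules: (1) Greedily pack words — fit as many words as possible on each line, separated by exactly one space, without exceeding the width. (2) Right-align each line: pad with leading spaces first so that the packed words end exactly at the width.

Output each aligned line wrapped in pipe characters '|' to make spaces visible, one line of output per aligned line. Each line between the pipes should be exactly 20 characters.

Answer: |       standard this|
| progress it diamond|
|     I a why mineral|

Derivation:
Line 1: ['standard', 'this'] (min_width=13, slack=7)
Line 2: ['progress', 'it', 'diamond'] (min_width=19, slack=1)
Line 3: ['I', 'a', 'why', 'mineral'] (min_width=15, slack=5)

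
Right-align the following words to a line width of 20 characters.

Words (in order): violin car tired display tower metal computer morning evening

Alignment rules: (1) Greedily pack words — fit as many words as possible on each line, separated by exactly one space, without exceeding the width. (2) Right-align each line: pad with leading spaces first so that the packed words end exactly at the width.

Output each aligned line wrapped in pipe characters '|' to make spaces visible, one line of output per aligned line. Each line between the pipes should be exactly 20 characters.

Line 1: ['violin', 'car', 'tired'] (min_width=16, slack=4)
Line 2: ['display', 'tower', 'metal'] (min_width=19, slack=1)
Line 3: ['computer', 'morning'] (min_width=16, slack=4)
Line 4: ['evening'] (min_width=7, slack=13)

Answer: |    violin car tired|
| display tower metal|
|    computer morning|
|             evening|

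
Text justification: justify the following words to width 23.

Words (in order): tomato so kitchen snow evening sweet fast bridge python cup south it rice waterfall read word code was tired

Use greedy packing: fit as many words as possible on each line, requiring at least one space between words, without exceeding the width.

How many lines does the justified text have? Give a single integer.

Line 1: ['tomato', 'so', 'kitchen', 'snow'] (min_width=22, slack=1)
Line 2: ['evening', 'sweet', 'fast'] (min_width=18, slack=5)
Line 3: ['bridge', 'python', 'cup', 'south'] (min_width=23, slack=0)
Line 4: ['it', 'rice', 'waterfall', 'read'] (min_width=22, slack=1)
Line 5: ['word', 'code', 'was', 'tired'] (min_width=19, slack=4)
Total lines: 5

Answer: 5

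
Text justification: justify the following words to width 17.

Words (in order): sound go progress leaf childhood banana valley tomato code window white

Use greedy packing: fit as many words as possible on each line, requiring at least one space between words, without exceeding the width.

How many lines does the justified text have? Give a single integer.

Line 1: ['sound', 'go', 'progress'] (min_width=17, slack=0)
Line 2: ['leaf', 'childhood'] (min_width=14, slack=3)
Line 3: ['banana', 'valley'] (min_width=13, slack=4)
Line 4: ['tomato', 'code'] (min_width=11, slack=6)
Line 5: ['window', 'white'] (min_width=12, slack=5)
Total lines: 5

Answer: 5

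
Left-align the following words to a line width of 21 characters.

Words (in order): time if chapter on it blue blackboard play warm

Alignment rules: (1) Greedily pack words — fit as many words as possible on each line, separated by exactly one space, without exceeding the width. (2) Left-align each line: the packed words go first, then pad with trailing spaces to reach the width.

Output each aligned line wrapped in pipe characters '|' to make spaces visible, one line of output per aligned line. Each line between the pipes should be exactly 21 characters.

Line 1: ['time', 'if', 'chapter', 'on', 'it'] (min_width=21, slack=0)
Line 2: ['blue', 'blackboard', 'play'] (min_width=20, slack=1)
Line 3: ['warm'] (min_width=4, slack=17)

Answer: |time if chapter on it|
|blue blackboard play |
|warm                 |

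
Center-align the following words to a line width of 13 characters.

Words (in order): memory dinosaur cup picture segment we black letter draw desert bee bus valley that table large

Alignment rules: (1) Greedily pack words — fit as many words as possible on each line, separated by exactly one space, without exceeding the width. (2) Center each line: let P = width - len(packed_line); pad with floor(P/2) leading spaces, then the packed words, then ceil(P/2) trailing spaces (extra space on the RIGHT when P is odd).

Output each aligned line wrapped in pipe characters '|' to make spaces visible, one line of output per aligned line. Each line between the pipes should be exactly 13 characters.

Answer: |   memory    |
|dinosaur cup |
|   picture   |
| segment we  |
|black letter |
| draw desert |
|   bee bus   |
| valley that |
| table large |

Derivation:
Line 1: ['memory'] (min_width=6, slack=7)
Line 2: ['dinosaur', 'cup'] (min_width=12, slack=1)
Line 3: ['picture'] (min_width=7, slack=6)
Line 4: ['segment', 'we'] (min_width=10, slack=3)
Line 5: ['black', 'letter'] (min_width=12, slack=1)
Line 6: ['draw', 'desert'] (min_width=11, slack=2)
Line 7: ['bee', 'bus'] (min_width=7, slack=6)
Line 8: ['valley', 'that'] (min_width=11, slack=2)
Line 9: ['table', 'large'] (min_width=11, slack=2)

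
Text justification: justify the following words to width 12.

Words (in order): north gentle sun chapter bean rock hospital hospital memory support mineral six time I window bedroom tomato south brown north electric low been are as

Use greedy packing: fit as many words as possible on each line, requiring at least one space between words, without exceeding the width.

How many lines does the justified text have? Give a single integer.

Line 1: ['north', 'gentle'] (min_width=12, slack=0)
Line 2: ['sun', 'chapter'] (min_width=11, slack=1)
Line 3: ['bean', 'rock'] (min_width=9, slack=3)
Line 4: ['hospital'] (min_width=8, slack=4)
Line 5: ['hospital'] (min_width=8, slack=4)
Line 6: ['memory'] (min_width=6, slack=6)
Line 7: ['support'] (min_width=7, slack=5)
Line 8: ['mineral', 'six'] (min_width=11, slack=1)
Line 9: ['time', 'I'] (min_width=6, slack=6)
Line 10: ['window'] (min_width=6, slack=6)
Line 11: ['bedroom'] (min_width=7, slack=5)
Line 12: ['tomato', 'south'] (min_width=12, slack=0)
Line 13: ['brown', 'north'] (min_width=11, slack=1)
Line 14: ['electric', 'low'] (min_width=12, slack=0)
Line 15: ['been', 'are', 'as'] (min_width=11, slack=1)
Total lines: 15

Answer: 15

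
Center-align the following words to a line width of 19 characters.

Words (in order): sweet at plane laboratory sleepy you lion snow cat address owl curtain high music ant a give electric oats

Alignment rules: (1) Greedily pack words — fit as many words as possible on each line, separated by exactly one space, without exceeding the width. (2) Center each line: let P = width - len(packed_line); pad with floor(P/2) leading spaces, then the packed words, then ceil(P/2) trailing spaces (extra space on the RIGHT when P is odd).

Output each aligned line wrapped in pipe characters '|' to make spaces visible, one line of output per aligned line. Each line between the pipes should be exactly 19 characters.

Answer: |  sweet at plane   |
| laboratory sleepy |
| you lion snow cat |
|address owl curtain|
| high music ant a  |
|give electric oats |

Derivation:
Line 1: ['sweet', 'at', 'plane'] (min_width=14, slack=5)
Line 2: ['laboratory', 'sleepy'] (min_width=17, slack=2)
Line 3: ['you', 'lion', 'snow', 'cat'] (min_width=17, slack=2)
Line 4: ['address', 'owl', 'curtain'] (min_width=19, slack=0)
Line 5: ['high', 'music', 'ant', 'a'] (min_width=16, slack=3)
Line 6: ['give', 'electric', 'oats'] (min_width=18, slack=1)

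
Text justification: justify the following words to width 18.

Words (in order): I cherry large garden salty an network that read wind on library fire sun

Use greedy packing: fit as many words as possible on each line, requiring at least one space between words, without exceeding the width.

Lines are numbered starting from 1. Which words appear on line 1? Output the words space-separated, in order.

Line 1: ['I', 'cherry', 'large'] (min_width=14, slack=4)
Line 2: ['garden', 'salty', 'an'] (min_width=15, slack=3)
Line 3: ['network', 'that', 'read'] (min_width=17, slack=1)
Line 4: ['wind', 'on', 'library'] (min_width=15, slack=3)
Line 5: ['fire', 'sun'] (min_width=8, slack=10)

Answer: I cherry large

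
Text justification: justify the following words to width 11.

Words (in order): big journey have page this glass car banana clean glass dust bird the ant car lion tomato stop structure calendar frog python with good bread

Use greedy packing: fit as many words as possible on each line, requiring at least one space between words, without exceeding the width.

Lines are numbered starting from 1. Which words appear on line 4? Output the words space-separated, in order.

Answer: car banana

Derivation:
Line 1: ['big', 'journey'] (min_width=11, slack=0)
Line 2: ['have', 'page'] (min_width=9, slack=2)
Line 3: ['this', 'glass'] (min_width=10, slack=1)
Line 4: ['car', 'banana'] (min_width=10, slack=1)
Line 5: ['clean', 'glass'] (min_width=11, slack=0)
Line 6: ['dust', 'bird'] (min_width=9, slack=2)
Line 7: ['the', 'ant', 'car'] (min_width=11, slack=0)
Line 8: ['lion', 'tomato'] (min_width=11, slack=0)
Line 9: ['stop'] (min_width=4, slack=7)
Line 10: ['structure'] (min_width=9, slack=2)
Line 11: ['calendar'] (min_width=8, slack=3)
Line 12: ['frog', 'python'] (min_width=11, slack=0)
Line 13: ['with', 'good'] (min_width=9, slack=2)
Line 14: ['bread'] (min_width=5, slack=6)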